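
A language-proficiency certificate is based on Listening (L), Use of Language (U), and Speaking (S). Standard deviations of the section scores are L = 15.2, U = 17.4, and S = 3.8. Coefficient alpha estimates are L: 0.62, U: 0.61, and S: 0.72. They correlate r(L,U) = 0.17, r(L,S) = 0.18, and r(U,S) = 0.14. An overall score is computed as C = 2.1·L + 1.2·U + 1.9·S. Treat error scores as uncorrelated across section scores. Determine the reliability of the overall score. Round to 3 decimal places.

0.692

Var(C) = 2.1²·15.2² + 1.2²·17.4² + 1.9²·3.8² + 2·[2.52·15.2·17.4·0.17 + 3.99·15.2·3.8·0.18 + 2.28·17.4·3.8·0.14] = 1506.99 + 351.784 = 1858.77.
Under uncorrelated errors the observed covariances equal the true-score covariances, so only the own-variance terms attenuate.
True-score variance = [2.1²·15.2²·0.62 + 1.2²·17.4²·0.61 + 1.9²·3.8²·0.72] + 351.784 = 935.186 + 351.784 = 1286.97.
Reliability = 1286.97 / 1858.77 = 0.692.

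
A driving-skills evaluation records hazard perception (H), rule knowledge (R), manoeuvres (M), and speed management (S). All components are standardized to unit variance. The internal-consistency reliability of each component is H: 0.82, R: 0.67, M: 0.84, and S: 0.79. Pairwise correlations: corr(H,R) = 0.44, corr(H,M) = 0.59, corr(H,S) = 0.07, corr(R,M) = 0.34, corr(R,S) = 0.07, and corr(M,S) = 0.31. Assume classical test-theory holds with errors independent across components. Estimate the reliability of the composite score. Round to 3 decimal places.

Var(H+R+M+S) = 4 + 2·[0.44 + 0.59 + 0.07 + 0.34 + 0.07 + 0.31] = 4 + 3.64 = 7.64.
With uncorrelated errors the cross-covariances are all true-score covariance, so they carry over unchanged; only the diagonal terms shrink to ρᵢσᵢ².
True-score variance = [0.82 + 0.67 + 0.84 + 0.79] + 3.64 = 3.12 + 3.64 = 6.76.
Reliability = 6.76 / 7.64 = 0.885.

0.885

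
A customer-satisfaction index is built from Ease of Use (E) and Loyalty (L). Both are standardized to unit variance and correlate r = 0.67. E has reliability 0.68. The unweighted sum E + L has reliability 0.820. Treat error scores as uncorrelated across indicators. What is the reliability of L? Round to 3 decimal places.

Var(E+L) = 2 + 2·0.67 = 3.340.
True-score variance = ρ_E + ρ_L + 2·0.67, so 0.820 = (0.68 + ρ_L + 1.34) / 3.340.
ρ_L = 0.820·3.340 − 0.68 − 1.34 = 0.719.

0.719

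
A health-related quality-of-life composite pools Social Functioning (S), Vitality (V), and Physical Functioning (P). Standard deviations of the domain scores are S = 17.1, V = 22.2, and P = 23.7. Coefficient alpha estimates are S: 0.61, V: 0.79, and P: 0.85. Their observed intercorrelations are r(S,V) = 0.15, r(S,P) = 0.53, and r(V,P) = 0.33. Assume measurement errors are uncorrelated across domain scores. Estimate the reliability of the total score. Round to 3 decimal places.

Var(S+V+P) = 17.1² + 22.2² + 23.7² + 2·[17.1·22.2·0.15 + 17.1·23.7·0.53 + 22.2·23.7·0.33] = 1346.94 + 890.725 = 2237.66.
Under uncorrelated errors the observed covariances equal the true-score covariances, so only the own-variance terms attenuate.
True-score variance = [17.1²·0.61 + 22.2²·0.79 + 23.7²·0.85] + 890.725 = 1045.15 + 890.725 = 1935.87.
Reliability = 1935.87 / 2237.66 = 0.865.

0.865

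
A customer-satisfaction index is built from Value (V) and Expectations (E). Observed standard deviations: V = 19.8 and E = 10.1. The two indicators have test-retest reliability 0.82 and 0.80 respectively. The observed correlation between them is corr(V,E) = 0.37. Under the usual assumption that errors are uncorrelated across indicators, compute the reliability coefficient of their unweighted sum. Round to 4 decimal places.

Var(V+E) = 19.8² + 10.1² + 2·[19.8·10.1·0.37] = 494.05 + 147.985 = 642.035.
Under uncorrelated errors the observed covariances equal the true-score covariances, so only the own-variance terms attenuate.
True-score variance = [19.8²·0.82 + 10.1²·0.80] + 147.985 = 403.081 + 147.985 = 551.066.
Reliability = 551.066 / 642.035 = 0.8583.

0.8583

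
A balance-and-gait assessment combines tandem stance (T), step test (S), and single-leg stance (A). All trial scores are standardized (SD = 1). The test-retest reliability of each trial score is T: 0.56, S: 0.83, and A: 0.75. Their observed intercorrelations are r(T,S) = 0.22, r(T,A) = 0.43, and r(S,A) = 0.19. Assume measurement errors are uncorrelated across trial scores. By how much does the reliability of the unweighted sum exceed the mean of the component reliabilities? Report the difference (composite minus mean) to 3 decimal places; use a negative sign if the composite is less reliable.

0.103

Var(sum) = 3 + 1.68 = 4.68; true-score variance = 2.14 + 1.68 = 3.82; composite reliability = 0.8162.
Mean component reliability = 0.7133.
Difference = 0.8162 − 0.7133 = 0.103.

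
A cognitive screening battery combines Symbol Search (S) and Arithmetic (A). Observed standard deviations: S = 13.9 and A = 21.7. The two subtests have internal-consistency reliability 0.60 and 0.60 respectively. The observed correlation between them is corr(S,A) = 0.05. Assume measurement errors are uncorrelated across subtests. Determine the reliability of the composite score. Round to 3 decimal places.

0.617

Var(S+A) = 13.9² + 21.7² + 2·[13.9·21.7·0.05] = 664.1 + 30.163 = 694.263.
Because errors are independent across components, Cov(Tᵢ,Tⱼ) = Cov(Xᵢ,Xⱼ); the off-diagonal part of the true-score variance is the same as above.
True-score variance = [13.9²·0.60 + 21.7²·0.60] + 30.163 = 398.46 + 30.163 = 428.623.
Reliability = 428.623 / 694.263 = 0.617.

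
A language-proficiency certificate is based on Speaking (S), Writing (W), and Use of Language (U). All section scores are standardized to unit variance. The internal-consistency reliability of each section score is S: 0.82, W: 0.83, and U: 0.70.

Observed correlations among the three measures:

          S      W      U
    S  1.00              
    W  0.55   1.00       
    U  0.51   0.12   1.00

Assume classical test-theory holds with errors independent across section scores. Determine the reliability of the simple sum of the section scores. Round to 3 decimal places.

0.879

Var(S+W+U) = 3 + 2·[0.55 + 0.51 + 0.12] = 3 + 2.36 = 5.36.
With uncorrelated errors the cross-covariances are all true-score covariance, so they carry over unchanged; only the diagonal terms shrink to ρᵢσᵢ².
True-score variance = [0.82 + 0.83 + 0.70] + 2.36 = 2.35 + 2.36 = 4.71.
Reliability = 4.71 / 5.36 = 0.879.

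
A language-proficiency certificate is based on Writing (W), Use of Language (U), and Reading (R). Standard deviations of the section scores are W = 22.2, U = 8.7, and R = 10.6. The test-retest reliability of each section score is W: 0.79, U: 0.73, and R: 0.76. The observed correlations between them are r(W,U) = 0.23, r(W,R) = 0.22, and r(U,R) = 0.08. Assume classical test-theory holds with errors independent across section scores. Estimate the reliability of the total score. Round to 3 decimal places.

0.830

Var(W+U+R) = 22.2² + 8.7² + 10.6² + 2·[22.2·8.7·0.23 + 22.2·10.6·0.22 + 8.7·10.6·0.08] = 680.89 + 207.14 = 888.03.
Under uncorrelated errors the observed covariances equal the true-score covariances, so only the own-variance terms attenuate.
True-score variance = [22.2²·0.79 + 8.7²·0.73 + 10.6²·0.76] + 207.14 = 529.991 + 207.14 = 737.131.
Reliability = 737.131 / 888.03 = 0.830.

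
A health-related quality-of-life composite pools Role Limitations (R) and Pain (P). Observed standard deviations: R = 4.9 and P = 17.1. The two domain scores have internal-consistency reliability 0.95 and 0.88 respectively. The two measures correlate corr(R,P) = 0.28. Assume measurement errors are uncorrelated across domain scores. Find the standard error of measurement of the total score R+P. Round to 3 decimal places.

Var(total) = 316.42 + 46.9224 = 363.342.
True-score variance = 280.13 + 46.9224 = 327.053, so reliability = 0.9001.
Error variance = 363.342 − 327.053 = 36.2897; SEM = √36.2897 = 6.024.

6.024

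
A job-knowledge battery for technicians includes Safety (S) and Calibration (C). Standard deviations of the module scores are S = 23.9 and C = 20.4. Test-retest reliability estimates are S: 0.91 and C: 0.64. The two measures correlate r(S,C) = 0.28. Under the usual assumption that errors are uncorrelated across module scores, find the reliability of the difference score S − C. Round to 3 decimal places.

0.718

Var(S−C) = 23.9² + 20.4² − 2·23.9·20.4·0.28 = 987.37 − 273.034 = 714.336.
Because errors are independent across components, Cov(Tᵢ,Tⱼ) = Cov(Xᵢ,Xⱼ); the off-diagonal part of the true-score variance is the same as above.
True-score variance = [23.9²·0.91 + 20.4²·0.64] − 273.034 = 786.143 − 273.034 = 513.11.
Reliability = 513.11 / 714.336 = 0.718.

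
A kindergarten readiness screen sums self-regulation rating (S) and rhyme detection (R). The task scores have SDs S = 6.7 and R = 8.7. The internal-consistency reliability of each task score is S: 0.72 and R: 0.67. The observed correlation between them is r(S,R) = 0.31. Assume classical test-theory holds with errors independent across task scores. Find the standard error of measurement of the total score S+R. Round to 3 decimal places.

6.128

Var(total) = 120.58 + 36.1398 = 156.72.
True-score variance = 83.0331 + 36.1398 = 119.173, so reliability = 0.7604.
Error variance = 156.72 − 119.173 = 37.5469; SEM = √37.5469 = 6.128.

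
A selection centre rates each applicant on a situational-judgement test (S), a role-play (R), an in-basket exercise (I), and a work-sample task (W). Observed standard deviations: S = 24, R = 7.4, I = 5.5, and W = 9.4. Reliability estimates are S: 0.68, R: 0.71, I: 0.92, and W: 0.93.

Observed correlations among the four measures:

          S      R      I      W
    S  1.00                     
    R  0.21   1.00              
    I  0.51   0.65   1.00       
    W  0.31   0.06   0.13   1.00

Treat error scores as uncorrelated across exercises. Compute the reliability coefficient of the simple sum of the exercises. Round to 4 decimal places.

0.8220

Var(S+R+I+W) = 24² + 7.4² + 5.5² + 9.4² + 2·[24·7.4·0.21 + 24·5.5·0.51 + 24·9.4·0.31 + 7.4·5.5·0.65 + 7.4·9.4·0.06 + 5.5·9.4·0.13] = 749.37 + 423.803 = 1173.17.
Under uncorrelated errors the observed covariances equal the true-score covariances, so only the own-variance terms attenuate.
True-score variance = [24²·0.68 + 7.4²·0.71 + 5.5²·0.92 + 9.4²·0.93] + 423.803 = 540.564 + 423.803 = 964.368.
Reliability = 964.368 / 1173.17 = 0.8220.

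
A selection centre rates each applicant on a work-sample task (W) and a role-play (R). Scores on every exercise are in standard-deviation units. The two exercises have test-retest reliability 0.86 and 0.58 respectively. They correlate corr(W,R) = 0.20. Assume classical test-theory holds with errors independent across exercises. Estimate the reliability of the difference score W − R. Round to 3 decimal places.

Var(W−R) = 1 + 1 − 2·0.20 = 2 − 0.4 = 1.6.
With uncorrelated errors the cross-covariances are all true-score covariance, so they carry over unchanged; only the diagonal terms shrink to ρᵢσᵢ².
True-score variance = [0.86 + 0.58] − 0.4 = 1.44 − 0.4 = 1.04.
Reliability = 1.04 / 1.6 = 0.650.

0.650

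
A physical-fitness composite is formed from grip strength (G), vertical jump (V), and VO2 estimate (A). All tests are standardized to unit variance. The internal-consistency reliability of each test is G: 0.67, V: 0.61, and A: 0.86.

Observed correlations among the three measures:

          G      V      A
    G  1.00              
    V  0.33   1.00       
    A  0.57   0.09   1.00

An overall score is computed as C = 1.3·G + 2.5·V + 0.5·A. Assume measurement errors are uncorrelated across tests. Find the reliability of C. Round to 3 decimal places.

Var(C) = 1.3² + 2.5² + 0.5² + 2·[3.25·0.33 + 0.65·0.57 + 1.25·0.09] = 8.19 + 3.111 = 11.301.
With uncorrelated errors the cross-covariances are all true-score covariance, so they carry over unchanged; only the diagonal terms shrink to ρᵢσᵢ².
True-score variance = [1.3²·0.67 + 2.5²·0.61 + 0.5²·0.86] + 3.111 = 5.1598 + 3.111 = 8.2708.
Reliability = 8.2708 / 11.301 = 0.732.

0.732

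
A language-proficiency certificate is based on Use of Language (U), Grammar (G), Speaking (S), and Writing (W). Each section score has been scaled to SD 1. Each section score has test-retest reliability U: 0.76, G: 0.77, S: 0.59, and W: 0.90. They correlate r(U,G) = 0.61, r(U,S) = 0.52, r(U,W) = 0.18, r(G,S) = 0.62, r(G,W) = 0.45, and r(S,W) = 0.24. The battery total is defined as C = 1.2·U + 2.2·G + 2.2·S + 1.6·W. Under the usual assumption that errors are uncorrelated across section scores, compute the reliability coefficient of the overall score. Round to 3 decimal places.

0.881

Var(C) = 1.2² + 2.2² + 2.2² + 1.6² + 2·[2.64·0.61 + 2.64·0.52 + 1.92·0.18 + 4.84·0.62 + 3.52·0.45 + 3.52·0.24] = 13.68 + 17.5168 = 31.1968.
With uncorrelated errors the cross-covariances are all true-score covariance, so they carry over unchanged; only the diagonal terms shrink to ρᵢσᵢ².
True-score variance = [1.2²·0.76 + 2.2²·0.77 + 2.2²·0.59 + 1.6²·0.90] + 17.5168 = 9.9808 + 17.5168 = 27.4976.
Reliability = 27.4976 / 31.1968 = 0.881.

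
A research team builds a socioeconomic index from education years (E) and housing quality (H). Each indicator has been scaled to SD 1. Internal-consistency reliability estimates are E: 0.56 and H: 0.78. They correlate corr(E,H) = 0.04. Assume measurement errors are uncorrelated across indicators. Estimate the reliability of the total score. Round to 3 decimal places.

0.683

Var(E+H) = 2 + 2·[0.04] = 2 + 0.08 = 2.08.
Because errors are independent across components, Cov(Tᵢ,Tⱼ) = Cov(Xᵢ,Xⱼ); the off-diagonal part of the true-score variance is the same as above.
True-score variance = [0.56 + 0.78] + 0.08 = 1.34 + 0.08 = 1.42.
Reliability = 1.42 / 2.08 = 0.683.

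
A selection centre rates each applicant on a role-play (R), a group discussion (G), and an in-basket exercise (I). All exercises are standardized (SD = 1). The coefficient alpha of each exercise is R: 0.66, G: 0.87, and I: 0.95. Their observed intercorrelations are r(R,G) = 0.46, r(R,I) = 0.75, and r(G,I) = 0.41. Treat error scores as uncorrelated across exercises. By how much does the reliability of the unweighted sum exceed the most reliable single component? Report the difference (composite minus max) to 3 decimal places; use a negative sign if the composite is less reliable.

-0.033

Var(sum) = 3 + 3.24 = 6.24; true-score variance = 2.48 + 3.24 = 5.72; composite reliability = 0.9167.
Max component reliability = 0.9500.
Difference = 0.9167 − 0.9500 = -0.033.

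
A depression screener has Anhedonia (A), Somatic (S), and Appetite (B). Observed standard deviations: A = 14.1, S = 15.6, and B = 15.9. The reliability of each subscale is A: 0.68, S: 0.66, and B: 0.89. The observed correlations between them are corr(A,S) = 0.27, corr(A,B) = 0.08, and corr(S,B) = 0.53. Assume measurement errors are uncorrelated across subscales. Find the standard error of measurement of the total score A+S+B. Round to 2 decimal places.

Var(total) = 694.98 + 417.571 = 1112.55.
True-score variance = 520.809 + 417.571 = 938.38, so reliability = 0.8434.
Error variance = 1112.55 − 938.38 = 174.171; SEM = √174.171 = 13.20.

13.20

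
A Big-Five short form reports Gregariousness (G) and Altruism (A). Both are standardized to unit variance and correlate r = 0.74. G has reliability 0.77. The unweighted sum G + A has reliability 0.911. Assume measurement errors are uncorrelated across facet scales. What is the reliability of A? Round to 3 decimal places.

Var(G+A) = 2 + 2·0.74 = 3.480.
True-score variance = ρ_G + ρ_A + 2·0.74, so 0.911 = (0.77 + ρ_A + 1.48) / 3.480.
ρ_A = 0.911·3.480 − 0.77 − 1.48 = 0.920.

0.920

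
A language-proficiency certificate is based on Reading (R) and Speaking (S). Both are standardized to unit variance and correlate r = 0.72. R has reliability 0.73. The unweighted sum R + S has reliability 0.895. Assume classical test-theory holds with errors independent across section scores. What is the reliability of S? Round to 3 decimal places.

Var(R+S) = 2 + 2·0.72 = 3.440.
True-score variance = ρ_R + ρ_S + 2·0.72, so 0.895 = (0.73 + ρ_S + 1.44) / 3.440.
ρ_S = 0.895·3.440 − 0.73 − 1.44 = 0.909.

0.909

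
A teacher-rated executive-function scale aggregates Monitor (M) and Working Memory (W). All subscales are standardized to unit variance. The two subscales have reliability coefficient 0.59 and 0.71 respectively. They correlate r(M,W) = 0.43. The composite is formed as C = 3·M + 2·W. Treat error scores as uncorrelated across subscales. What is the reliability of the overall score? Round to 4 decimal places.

Var(C) = 3² + 2² + 2·[6·0.43] = 13 + 5.16 = 18.16.
Because errors are independent across components, Cov(Tᵢ,Tⱼ) = Cov(Xᵢ,Xⱼ); the off-diagonal part of the true-score variance is the same as above.
True-score variance = [3²·0.59 + 2²·0.71] + 5.16 = 8.15 + 5.16 = 13.31.
Reliability = 13.31 / 18.16 = 0.7329.

0.7329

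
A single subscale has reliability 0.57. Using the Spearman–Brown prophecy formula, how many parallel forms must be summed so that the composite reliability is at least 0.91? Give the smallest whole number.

8

k ≥ ρ*(1−ρ₁)/(ρ₁(1−ρ*)) = 0.91·0.43 / (0.57·0.09) = 7.628.
Smallest integer k = 8.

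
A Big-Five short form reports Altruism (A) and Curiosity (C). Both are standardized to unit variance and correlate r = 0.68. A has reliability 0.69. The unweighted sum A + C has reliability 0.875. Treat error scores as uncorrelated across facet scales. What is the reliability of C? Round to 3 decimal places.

Var(A+C) = 2 + 2·0.68 = 3.360.
True-score variance = ρ_A + ρ_C + 2·0.68, so 0.875 = (0.69 + ρ_C + 1.36) / 3.360.
ρ_C = 0.875·3.360 − 0.69 − 1.36 = 0.890.

0.890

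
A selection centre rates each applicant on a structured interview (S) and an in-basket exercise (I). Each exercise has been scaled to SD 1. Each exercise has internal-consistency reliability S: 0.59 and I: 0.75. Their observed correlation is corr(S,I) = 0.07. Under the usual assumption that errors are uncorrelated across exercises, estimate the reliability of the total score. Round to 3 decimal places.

0.692

Var(S+I) = 2 + 2·[0.07] = 2 + 0.14 = 2.14.
With uncorrelated errors the cross-covariances are all true-score covariance, so they carry over unchanged; only the diagonal terms shrink to ρᵢσᵢ².
True-score variance = [0.59 + 0.75] + 0.14 = 1.34 + 0.14 = 1.48.
Reliability = 1.48 / 2.14 = 0.692.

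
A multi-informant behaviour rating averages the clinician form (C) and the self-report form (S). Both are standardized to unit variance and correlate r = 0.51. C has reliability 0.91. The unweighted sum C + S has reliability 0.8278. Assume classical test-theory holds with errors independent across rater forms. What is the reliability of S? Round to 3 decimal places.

0.570

Var(C+S) = 2 + 2·0.51 = 3.020.
True-score variance = ρ_C + ρ_S + 2·0.51, so 0.8278 = (0.91 + ρ_S + 1.02) / 3.020.
ρ_S = 0.8278·3.020 − 0.91 − 1.02 = 0.570.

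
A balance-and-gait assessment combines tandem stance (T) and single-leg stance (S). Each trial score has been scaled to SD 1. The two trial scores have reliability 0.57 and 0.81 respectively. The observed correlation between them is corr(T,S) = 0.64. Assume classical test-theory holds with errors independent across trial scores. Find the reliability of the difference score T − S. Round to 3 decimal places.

Var(T−S) = 1 + 1 − 2·0.64 = 2 − 1.28 = 0.72.
With uncorrelated errors the cross-covariances are all true-score covariance, so they carry over unchanged; only the diagonal terms shrink to ρᵢσᵢ².
True-score variance = [0.57 + 0.81] − 1.28 = 1.38 − 1.28 = 0.1.
Reliability = 0.1 / 0.72 = 0.139.

0.139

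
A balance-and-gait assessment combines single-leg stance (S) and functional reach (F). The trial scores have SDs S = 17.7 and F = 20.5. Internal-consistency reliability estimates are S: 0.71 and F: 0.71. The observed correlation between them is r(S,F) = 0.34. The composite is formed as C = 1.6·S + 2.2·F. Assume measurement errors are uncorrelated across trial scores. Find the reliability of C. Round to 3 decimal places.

0.778

Var(C) = 1.6²·17.7² + 2.2²·20.5² + 2·[3.52·17.7·20.5·0.34] = 2836.03 + 868.518 = 3704.55.
Because errors are independent across components, Cov(Tᵢ,Tⱼ) = Cov(Xᵢ,Xⱼ); the off-diagonal part of the true-score variance is the same as above.
True-score variance = [1.6²·17.7²·0.71 + 2.2²·20.5²·0.71] + 868.518 = 2013.58 + 868.518 = 2882.1.
Reliability = 2882.1 / 3704.55 = 0.778.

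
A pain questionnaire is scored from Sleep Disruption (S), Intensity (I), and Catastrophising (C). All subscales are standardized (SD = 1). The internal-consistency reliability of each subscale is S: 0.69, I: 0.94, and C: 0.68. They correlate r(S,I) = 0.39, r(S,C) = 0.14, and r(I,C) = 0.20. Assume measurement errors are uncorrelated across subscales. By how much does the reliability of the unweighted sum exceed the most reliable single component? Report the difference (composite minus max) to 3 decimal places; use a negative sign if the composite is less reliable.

-0.095

Var(sum) = 3 + 1.46 = 4.46; true-score variance = 2.31 + 1.46 = 3.77; composite reliability = 0.8453.
Max component reliability = 0.9400.
Difference = 0.8453 − 0.9400 = -0.095.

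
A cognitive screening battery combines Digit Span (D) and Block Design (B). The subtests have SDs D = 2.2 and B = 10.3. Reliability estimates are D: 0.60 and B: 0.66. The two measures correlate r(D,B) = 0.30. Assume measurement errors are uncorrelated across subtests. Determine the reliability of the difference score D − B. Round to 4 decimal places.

Var(D−B) = 2.2² + 10.3² − 2·2.2·10.3·0.30 = 110.93 − 13.596 = 97.334.
Because errors are independent across components, Cov(Tᵢ,Tⱼ) = Cov(Xᵢ,Xⱼ); the off-diagonal part of the true-score variance is the same as above.
True-score variance = [2.2²·0.60 + 10.3²·0.66] − 13.596 = 72.9234 − 13.596 = 59.3274.
Reliability = 59.3274 / 97.334 = 0.6095.

0.6095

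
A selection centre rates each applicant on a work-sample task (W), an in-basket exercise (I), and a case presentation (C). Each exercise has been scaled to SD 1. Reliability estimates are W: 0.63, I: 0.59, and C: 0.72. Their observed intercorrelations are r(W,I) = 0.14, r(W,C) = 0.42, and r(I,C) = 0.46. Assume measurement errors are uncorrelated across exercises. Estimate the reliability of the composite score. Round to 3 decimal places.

0.790

Var(W+I+C) = 3 + 2·[0.14 + 0.42 + 0.46] = 3 + 2.04 = 5.04.
Under uncorrelated errors the observed covariances equal the true-score covariances, so only the own-variance terms attenuate.
True-score variance = [0.63 + 0.59 + 0.72] + 2.04 = 1.94 + 2.04 = 3.98.
Reliability = 3.98 / 5.04 = 0.790.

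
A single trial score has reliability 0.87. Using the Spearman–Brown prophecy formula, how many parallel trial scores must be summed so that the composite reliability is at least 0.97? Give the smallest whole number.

k ≥ ρ*(1−ρ₁)/(ρ₁(1−ρ*)) = 0.97·0.13 / (0.87·0.03) = 4.831.
Smallest integer k = 5.

5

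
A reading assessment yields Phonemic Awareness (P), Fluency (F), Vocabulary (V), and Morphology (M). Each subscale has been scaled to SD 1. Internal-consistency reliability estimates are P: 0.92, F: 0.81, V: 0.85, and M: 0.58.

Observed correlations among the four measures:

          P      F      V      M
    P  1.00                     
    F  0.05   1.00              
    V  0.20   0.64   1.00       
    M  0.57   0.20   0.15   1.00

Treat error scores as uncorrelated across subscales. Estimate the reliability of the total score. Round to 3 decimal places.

Var(P+F+V+M) = 4 + 2·[0.05 + 0.20 + 0.57 + 0.64 + 0.20 + 0.15] = 4 + 3.62 = 7.62.
Under uncorrelated errors the observed covariances equal the true-score covariances, so only the own-variance terms attenuate.
True-score variance = [0.92 + 0.81 + 0.85 + 0.58] + 3.62 = 3.16 + 3.62 = 6.78.
Reliability = 6.78 / 7.62 = 0.890.

0.890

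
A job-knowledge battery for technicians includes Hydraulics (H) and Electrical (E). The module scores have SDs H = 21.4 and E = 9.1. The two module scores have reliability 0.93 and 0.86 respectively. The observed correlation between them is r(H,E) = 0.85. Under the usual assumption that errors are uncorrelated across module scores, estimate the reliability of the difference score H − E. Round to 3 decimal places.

0.792

Var(H−E) = 21.4² + 9.1² − 2·21.4·9.1·0.85 = 540.77 − 331.058 = 209.712.
Under uncorrelated errors the observed covariances equal the true-score covariances, so only the own-variance terms attenuate.
True-score variance = [21.4²·0.93 + 9.1²·0.86] − 331.058 = 497.119 − 331.058 = 166.061.
Reliability = 166.061 / 209.712 = 0.792.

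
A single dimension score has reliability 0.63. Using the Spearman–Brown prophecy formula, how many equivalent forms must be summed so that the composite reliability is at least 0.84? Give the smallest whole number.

k ≥ ρ*(1−ρ₁)/(ρ₁(1−ρ*)) = 0.84·0.37 / (0.63·0.16) = 3.083.
Smallest integer k = 4.

4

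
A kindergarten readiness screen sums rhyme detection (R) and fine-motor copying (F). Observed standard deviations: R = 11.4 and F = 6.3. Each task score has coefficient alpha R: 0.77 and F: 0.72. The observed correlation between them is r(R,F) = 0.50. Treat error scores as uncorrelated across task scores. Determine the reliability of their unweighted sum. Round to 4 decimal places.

0.8302

Var(R+F) = 11.4² + 6.3² + 2·[11.4·6.3·0.50] = 169.65 + 71.82 = 241.47.
Because errors are independent across components, Cov(Tᵢ,Tⱼ) = Cov(Xᵢ,Xⱼ); the off-diagonal part of the true-score variance is the same as above.
True-score variance = [11.4²·0.77 + 6.3²·0.72] + 71.82 = 128.646 + 71.82 = 200.466.
Reliability = 200.466 / 241.47 = 0.8302.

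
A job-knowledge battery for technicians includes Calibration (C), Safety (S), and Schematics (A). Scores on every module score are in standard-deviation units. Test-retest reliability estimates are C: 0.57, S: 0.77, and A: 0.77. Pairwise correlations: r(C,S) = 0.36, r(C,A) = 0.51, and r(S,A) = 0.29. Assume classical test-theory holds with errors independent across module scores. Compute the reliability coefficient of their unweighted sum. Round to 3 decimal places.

0.833

Var(C+S+A) = 3 + 2·[0.36 + 0.51 + 0.29] = 3 + 2.32 = 5.32.
Under uncorrelated errors the observed covariances equal the true-score covariances, so only the own-variance terms attenuate.
True-score variance = [0.57 + 0.77 + 0.77] + 2.32 = 2.11 + 2.32 = 4.43.
Reliability = 4.43 / 5.32 = 0.833.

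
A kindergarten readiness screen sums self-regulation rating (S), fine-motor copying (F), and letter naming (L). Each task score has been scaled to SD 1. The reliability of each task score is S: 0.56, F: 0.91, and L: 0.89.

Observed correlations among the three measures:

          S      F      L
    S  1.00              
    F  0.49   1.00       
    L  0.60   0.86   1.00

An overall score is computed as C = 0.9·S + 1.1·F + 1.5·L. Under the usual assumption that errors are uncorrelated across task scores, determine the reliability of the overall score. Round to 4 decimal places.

Var(C) = 0.9² + 1.1² + 1.5² + 2·[0.99·0.49 + 1.35·0.60 + 1.65·0.86] = 4.27 + 5.4282 = 9.6982.
With uncorrelated errors the cross-covariances are all true-score covariance, so they carry over unchanged; only the diagonal terms shrink to ρᵢσᵢ².
True-score variance = [0.9²·0.56 + 1.1²·0.91 + 1.5²·0.89] + 5.4282 = 3.5572 + 5.4282 = 8.9854.
Reliability = 8.9854 / 9.6982 = 0.9265.

0.9265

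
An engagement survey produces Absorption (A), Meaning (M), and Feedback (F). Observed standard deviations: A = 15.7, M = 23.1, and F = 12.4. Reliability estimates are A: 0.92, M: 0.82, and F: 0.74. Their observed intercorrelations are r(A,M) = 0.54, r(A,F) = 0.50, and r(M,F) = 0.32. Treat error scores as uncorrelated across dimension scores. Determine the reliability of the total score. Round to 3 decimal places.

0.909

Var(A+M+F) = 15.7² + 23.1² + 12.4² + 2·[15.7·23.1·0.54 + 15.7·12.4·0.50 + 23.1·12.4·0.32] = 933.86 + 769.685 = 1703.55.
Under uncorrelated errors the observed covariances equal the true-score covariances, so only the own-variance terms attenuate.
True-score variance = [15.7²·0.92 + 23.1²·0.82 + 12.4²·0.74] + 769.685 = 778.113 + 769.685 = 1547.8.
Reliability = 1547.8 / 1703.55 = 0.909.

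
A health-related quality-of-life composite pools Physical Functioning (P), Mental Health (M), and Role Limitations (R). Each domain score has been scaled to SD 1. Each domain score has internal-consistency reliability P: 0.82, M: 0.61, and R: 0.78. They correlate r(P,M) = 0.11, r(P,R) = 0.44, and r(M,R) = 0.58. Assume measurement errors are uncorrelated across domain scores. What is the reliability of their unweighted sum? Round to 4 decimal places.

Var(P+M+R) = 3 + 2·[0.11 + 0.44 + 0.58] = 3 + 2.26 = 5.26.
Under uncorrelated errors the observed covariances equal the true-score covariances, so only the own-variance terms attenuate.
True-score variance = [0.82 + 0.61 + 0.78] + 2.26 = 2.21 + 2.26 = 4.47.
Reliability = 4.47 / 5.26 = 0.8498.

0.8498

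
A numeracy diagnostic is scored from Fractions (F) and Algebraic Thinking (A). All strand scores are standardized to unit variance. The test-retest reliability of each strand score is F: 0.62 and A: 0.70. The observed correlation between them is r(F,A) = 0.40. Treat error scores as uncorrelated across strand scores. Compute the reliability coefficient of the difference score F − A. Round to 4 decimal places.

0.4333

Var(F−A) = 1 + 1 − 2·0.40 = 2 − 0.8 = 1.2.
With uncorrelated errors the cross-covariances are all true-score covariance, so they carry over unchanged; only the diagonal terms shrink to ρᵢσᵢ².
True-score variance = [0.62 + 0.70] − 0.8 = 1.32 − 0.8 = 0.52.
Reliability = 0.52 / 1.2 = 0.4333.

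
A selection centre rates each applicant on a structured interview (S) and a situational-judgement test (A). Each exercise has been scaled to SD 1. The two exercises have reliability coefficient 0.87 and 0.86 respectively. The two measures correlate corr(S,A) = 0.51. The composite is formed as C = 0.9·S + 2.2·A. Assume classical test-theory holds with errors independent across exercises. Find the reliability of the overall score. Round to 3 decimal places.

Var(C) = 0.9² + 2.2² + 2·[1.98·0.51] = 5.65 + 2.0196 = 7.6696.
Under uncorrelated errors the observed covariances equal the true-score covariances, so only the own-variance terms attenuate.
True-score variance = [0.9²·0.87 + 2.2²·0.86] + 2.0196 = 4.8671 + 2.0196 = 6.8867.
Reliability = 6.8867 / 7.6696 = 0.898.

0.898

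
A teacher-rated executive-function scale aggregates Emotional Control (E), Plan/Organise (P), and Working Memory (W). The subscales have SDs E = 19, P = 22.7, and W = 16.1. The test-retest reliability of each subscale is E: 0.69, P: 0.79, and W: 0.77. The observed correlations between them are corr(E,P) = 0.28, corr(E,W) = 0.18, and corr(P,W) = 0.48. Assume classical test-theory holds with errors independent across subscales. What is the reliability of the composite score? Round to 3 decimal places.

0.848

Var(E+P+W) = 19² + 22.7² + 16.1² + 2·[19·22.7·0.28 + 19·16.1·0.18 + 22.7·16.1·0.48] = 1135.5 + 702.503 = 1838.
Because errors are independent across components, Cov(Tᵢ,Tⱼ) = Cov(Xᵢ,Xⱼ); the off-diagonal part of the true-score variance is the same as above.
True-score variance = [19²·0.69 + 22.7²·0.79 + 16.1²·0.77] + 702.503 = 855.761 + 702.503 = 1558.26.
Reliability = 1558.26 / 1838 = 0.848.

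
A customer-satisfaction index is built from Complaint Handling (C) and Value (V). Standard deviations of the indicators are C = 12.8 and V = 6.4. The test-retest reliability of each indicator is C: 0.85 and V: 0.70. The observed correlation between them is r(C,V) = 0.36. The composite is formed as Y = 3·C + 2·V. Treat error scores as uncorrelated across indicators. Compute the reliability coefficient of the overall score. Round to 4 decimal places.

0.8643

Var(Y) = 3²·12.8² + 2²·6.4² + 2·[6·12.8·6.4·0.36] = 1638.4 + 353.894 = 1992.29.
Because errors are independent across components, Cov(Tᵢ,Tⱼ) = Cov(Xᵢ,Xⱼ); the off-diagonal part of the true-score variance is the same as above.
True-score variance = [3²·12.8²·0.85 + 2²·6.4²·0.70] + 353.894 = 1368.06 + 353.894 = 1721.96.
Reliability = 1721.96 / 1992.29 = 0.8643.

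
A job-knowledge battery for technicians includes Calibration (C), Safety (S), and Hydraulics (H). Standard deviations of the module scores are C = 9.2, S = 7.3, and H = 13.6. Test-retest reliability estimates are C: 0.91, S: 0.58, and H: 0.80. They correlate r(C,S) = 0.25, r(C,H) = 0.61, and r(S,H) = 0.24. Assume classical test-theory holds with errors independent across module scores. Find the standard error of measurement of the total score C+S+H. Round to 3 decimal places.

Var(total) = 322.89 + 233.881 = 556.771.
True-score variance = 255.899 + 233.881 = 489.779, so reliability = 0.8797.
Error variance = 556.771 − 489.779 = 66.9914; SEM = √66.9914 = 8.185.

8.185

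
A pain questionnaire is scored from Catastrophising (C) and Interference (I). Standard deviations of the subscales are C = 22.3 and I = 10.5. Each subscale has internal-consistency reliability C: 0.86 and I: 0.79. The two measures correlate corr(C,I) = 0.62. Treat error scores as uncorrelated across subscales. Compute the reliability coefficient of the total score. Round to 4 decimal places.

0.8967

Var(C+I) = 22.3² + 10.5² + 2·[22.3·10.5·0.62] = 607.54 + 290.346 = 897.886.
Under uncorrelated errors the observed covariances equal the true-score covariances, so only the own-variance terms attenuate.
True-score variance = [22.3²·0.86 + 10.5²·0.79] + 290.346 = 514.767 + 290.346 = 805.113.
Reliability = 805.113 / 897.886 = 0.8967.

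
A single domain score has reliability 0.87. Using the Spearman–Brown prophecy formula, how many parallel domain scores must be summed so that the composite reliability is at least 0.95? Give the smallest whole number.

3

k ≥ ρ*(1−ρ₁)/(ρ₁(1−ρ*)) = 0.95·0.13 / (0.87·0.05) = 2.839.
Smallest integer k = 3.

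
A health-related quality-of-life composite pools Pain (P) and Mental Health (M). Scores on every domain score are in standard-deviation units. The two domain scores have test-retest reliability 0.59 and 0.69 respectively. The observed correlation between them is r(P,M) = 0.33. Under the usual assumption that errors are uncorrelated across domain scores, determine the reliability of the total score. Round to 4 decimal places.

Var(P+M) = 2 + 2·[0.33] = 2 + 0.66 = 2.66.
Because errors are independent across components, Cov(Tᵢ,Tⱼ) = Cov(Xᵢ,Xⱼ); the off-diagonal part of the true-score variance is the same as above.
True-score variance = [0.59 + 0.69] + 0.66 = 1.28 + 0.66 = 1.94.
Reliability = 1.94 / 2.66 = 0.7293.

0.7293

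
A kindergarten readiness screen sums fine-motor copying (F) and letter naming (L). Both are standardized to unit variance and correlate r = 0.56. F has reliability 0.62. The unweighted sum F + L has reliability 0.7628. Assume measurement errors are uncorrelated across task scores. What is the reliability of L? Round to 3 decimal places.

Var(F+L) = 2 + 2·0.56 = 3.120.
True-score variance = ρ_F + ρ_L + 2·0.56, so 0.7628 = (0.62 + ρ_L + 1.12) / 3.120.
ρ_L = 0.7628·3.120 − 0.62 − 1.12 = 0.640.

0.640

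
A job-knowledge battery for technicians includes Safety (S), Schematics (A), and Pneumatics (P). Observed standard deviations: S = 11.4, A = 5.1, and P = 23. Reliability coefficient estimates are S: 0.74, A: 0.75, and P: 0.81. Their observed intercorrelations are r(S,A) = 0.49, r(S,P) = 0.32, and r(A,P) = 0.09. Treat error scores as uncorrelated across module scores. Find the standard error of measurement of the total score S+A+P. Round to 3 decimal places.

Var(total) = 684.97 + 245.899 = 930.869.
True-score variance = 544.168 + 245.899 = 790.067, so reliability = 0.8487.
Error variance = 930.869 − 790.067 = 140.802; SEM = √140.802 = 11.866.

11.866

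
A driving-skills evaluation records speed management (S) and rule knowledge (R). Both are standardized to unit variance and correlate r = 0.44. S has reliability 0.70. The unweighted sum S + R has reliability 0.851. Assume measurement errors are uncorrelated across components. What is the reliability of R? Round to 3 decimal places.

Var(S+R) = 2 + 2·0.44 = 2.880.
True-score variance = ρ_S + ρ_R + 2·0.44, so 0.851 = (0.70 + ρ_R + 0.88) / 2.880.
ρ_R = 0.851·2.880 − 0.70 − 0.88 = 0.871.

0.871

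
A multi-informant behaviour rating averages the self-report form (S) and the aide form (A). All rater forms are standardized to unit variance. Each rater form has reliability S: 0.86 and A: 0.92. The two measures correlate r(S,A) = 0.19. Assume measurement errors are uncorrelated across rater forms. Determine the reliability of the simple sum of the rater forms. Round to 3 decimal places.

Var(S+A) = 2 + 2·[0.19] = 2 + 0.38 = 2.38.
Because errors are independent across components, Cov(Tᵢ,Tⱼ) = Cov(Xᵢ,Xⱼ); the off-diagonal part of the true-score variance is the same as above.
True-score variance = [0.86 + 0.92] + 0.38 = 1.78 + 0.38 = 2.16.
Reliability = 2.16 / 2.38 = 0.908.

0.908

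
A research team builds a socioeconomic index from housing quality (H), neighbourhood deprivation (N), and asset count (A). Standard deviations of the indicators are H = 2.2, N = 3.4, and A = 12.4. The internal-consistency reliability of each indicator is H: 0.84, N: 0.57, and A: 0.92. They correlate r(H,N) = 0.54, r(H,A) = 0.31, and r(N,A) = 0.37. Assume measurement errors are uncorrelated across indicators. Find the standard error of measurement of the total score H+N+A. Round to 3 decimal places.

4.248

Var(total) = 170.16 + 56.1904 = 226.35.
True-score variance = 152.114 + 56.1904 = 208.304, so reliability = 0.9203.
Error variance = 226.35 − 208.304 = 18.046; SEM = √18.046 = 4.248.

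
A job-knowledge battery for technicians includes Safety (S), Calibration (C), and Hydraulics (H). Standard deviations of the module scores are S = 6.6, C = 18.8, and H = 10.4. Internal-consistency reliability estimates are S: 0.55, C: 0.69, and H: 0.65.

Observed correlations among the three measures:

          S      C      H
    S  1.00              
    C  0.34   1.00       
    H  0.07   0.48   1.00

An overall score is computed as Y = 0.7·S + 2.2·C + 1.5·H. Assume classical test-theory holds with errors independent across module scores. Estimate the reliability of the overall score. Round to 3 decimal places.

0.771

Var(Y) = 0.7²·6.6² + 2.2²·18.8² + 1.5²·10.4² + 2·[1.54·6.6·18.8·0.34 + 1.05·6.6·10.4·0.07 + 3.3·18.8·10.4·0.48] = 1975.35 + 759.434 = 2734.79.
With uncorrelated errors the cross-covariances are all true-score covariance, so they carry over unchanged; only the diagonal terms shrink to ρᵢσᵢ².
True-score variance = [0.7²·6.6²·0.55 + 2.2²·18.8²·0.69 + 1.5²·10.4²·0.65] + 759.434 = 1350.27 + 759.434 = 2109.71.
Reliability = 2109.71 / 2734.79 = 0.771.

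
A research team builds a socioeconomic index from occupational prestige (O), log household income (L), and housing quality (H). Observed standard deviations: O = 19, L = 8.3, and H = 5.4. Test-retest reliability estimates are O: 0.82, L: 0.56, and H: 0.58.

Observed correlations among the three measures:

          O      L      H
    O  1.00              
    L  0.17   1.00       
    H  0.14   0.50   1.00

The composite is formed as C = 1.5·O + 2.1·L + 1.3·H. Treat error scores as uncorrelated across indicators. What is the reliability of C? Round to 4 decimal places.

Var(C) = 1.5²·19² + 2.1²·8.3² + 1.3²·5.4² + 2·[3.15·19·8.3·0.17 + 1.95·19·5.4·0.14 + 2.73·8.3·5.4·0.50] = 1165.34 + 347.275 = 1512.61.
With uncorrelated errors the cross-covariances are all true-score covariance, so they carry over unchanged; only the diagonal terms shrink to ρᵢσᵢ².
True-score variance = [1.5²·19²·0.82 + 2.1²·8.3²·0.56 + 1.3²·5.4²·0.58] + 347.275 = 864.758 + 347.275 = 1212.03.
Reliability = 1212.03 / 1512.61 = 0.8013.

0.8013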